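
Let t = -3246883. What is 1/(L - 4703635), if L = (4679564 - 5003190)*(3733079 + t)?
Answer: -1/157350370331 ≈ -6.3552e-12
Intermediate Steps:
L = -157345666696 (L = (4679564 - 5003190)*(3733079 - 3246883) = -323626*486196 = -157345666696)
1/(L - 4703635) = 1/(-157345666696 - 4703635) = 1/(-157350370331) = -1/157350370331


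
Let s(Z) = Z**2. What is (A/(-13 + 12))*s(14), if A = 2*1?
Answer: -392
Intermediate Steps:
A = 2
(A/(-13 + 12))*s(14) = (2/(-13 + 12))*14**2 = (2/(-1))*196 = (2*(-1))*196 = -2*196 = -392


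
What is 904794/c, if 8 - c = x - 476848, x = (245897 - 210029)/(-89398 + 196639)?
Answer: 16171835559/8523079738 ≈ 1.8974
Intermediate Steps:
x = 11956/35747 (x = 35868/107241 = 35868*(1/107241) = 11956/35747 ≈ 0.33446)
c = 17046159476/35747 (c = 8 - (11956/35747 - 476848) = 8 - 1*(-17045873500/35747) = 8 + 17045873500/35747 = 17046159476/35747 ≈ 4.7686e+5)
904794/c = 904794/(17046159476/35747) = 904794*(35747/17046159476) = 16171835559/8523079738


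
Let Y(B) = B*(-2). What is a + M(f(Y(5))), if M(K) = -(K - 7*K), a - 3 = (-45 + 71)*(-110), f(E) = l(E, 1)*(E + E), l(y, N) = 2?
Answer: -3097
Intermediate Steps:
Y(B) = -2*B
f(E) = 4*E (f(E) = 2*(E + E) = 2*(2*E) = 4*E)
a = -2857 (a = 3 + (-45 + 71)*(-110) = 3 + 26*(-110) = 3 - 2860 = -2857)
M(K) = 6*K (M(K) = -(-6)*K = 6*K)
a + M(f(Y(5))) = -2857 + 6*(4*(-2*5)) = -2857 + 6*(4*(-10)) = -2857 + 6*(-40) = -2857 - 240 = -3097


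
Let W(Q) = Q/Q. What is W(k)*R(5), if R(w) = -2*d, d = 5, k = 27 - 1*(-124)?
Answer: -10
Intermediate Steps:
k = 151 (k = 27 + 124 = 151)
W(Q) = 1
R(w) = -10 (R(w) = -2*5 = -10)
W(k)*R(5) = 1*(-10) = -10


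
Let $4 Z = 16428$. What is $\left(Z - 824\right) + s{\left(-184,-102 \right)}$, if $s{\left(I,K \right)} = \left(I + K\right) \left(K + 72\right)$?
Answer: $11863$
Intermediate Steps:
$s{\left(I,K \right)} = \left(72 + K\right) \left(I + K\right)$ ($s{\left(I,K \right)} = \left(I + K\right) \left(72 + K\right) = \left(72 + K\right) \left(I + K\right)$)
$Z = 4107$ ($Z = \frac{1}{4} \cdot 16428 = 4107$)
$\left(Z - 824\right) + s{\left(-184,-102 \right)} = \left(4107 - 824\right) + \left(\left(-102\right)^{2} + 72 \left(-184\right) + 72 \left(-102\right) - -18768\right) = 3283 + \left(10404 - 13248 - 7344 + 18768\right) = 3283 + 8580 = 11863$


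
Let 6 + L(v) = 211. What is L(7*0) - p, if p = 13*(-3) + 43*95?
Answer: -3841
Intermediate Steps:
L(v) = 205 (L(v) = -6 + 211 = 205)
p = 4046 (p = -39 + 4085 = 4046)
L(7*0) - p = 205 - 1*4046 = 205 - 4046 = -3841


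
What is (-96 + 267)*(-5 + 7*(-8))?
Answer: -10431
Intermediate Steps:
(-96 + 267)*(-5 + 7*(-8)) = 171*(-5 - 56) = 171*(-61) = -10431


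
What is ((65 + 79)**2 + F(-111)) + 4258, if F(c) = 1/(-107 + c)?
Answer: 5448691/218 ≈ 24994.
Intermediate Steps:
((65 + 79)**2 + F(-111)) + 4258 = ((65 + 79)**2 + 1/(-107 - 111)) + 4258 = (144**2 + 1/(-218)) + 4258 = (20736 - 1/218) + 4258 = 4520447/218 + 4258 = 5448691/218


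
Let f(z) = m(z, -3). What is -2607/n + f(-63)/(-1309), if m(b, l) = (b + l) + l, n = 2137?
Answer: -3265110/2797333 ≈ -1.1672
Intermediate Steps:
m(b, l) = b + 2*l
f(z) = -6 + z (f(z) = z + 2*(-3) = z - 6 = -6 + z)
-2607/n + f(-63)/(-1309) = -2607/2137 + (-6 - 63)/(-1309) = -2607*1/2137 - 69*(-1/1309) = -2607/2137 + 69/1309 = -3265110/2797333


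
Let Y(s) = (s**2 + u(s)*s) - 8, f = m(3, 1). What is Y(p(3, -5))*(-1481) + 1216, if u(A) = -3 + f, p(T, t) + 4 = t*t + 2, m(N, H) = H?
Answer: -702259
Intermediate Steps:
f = 1
p(T, t) = -2 + t**2 (p(T, t) = -4 + (t*t + 2) = -4 + (t**2 + 2) = -4 + (2 + t**2) = -2 + t**2)
u(A) = -2 (u(A) = -3 + 1 = -2)
Y(s) = -8 + s**2 - 2*s (Y(s) = (s**2 - 2*s) - 8 = -8 + s**2 - 2*s)
Y(p(3, -5))*(-1481) + 1216 = (-8 + (-2 + (-5)**2)**2 - 2*(-2 + (-5)**2))*(-1481) + 1216 = (-8 + (-2 + 25)**2 - 2*(-2 + 25))*(-1481) + 1216 = (-8 + 23**2 - 2*23)*(-1481) + 1216 = (-8 + 529 - 46)*(-1481) + 1216 = 475*(-1481) + 1216 = -703475 + 1216 = -702259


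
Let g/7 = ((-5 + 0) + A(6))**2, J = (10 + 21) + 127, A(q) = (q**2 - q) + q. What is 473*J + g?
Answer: 81461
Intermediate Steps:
A(q) = q**2
J = 158 (J = 31 + 127 = 158)
g = 6727 (g = 7*((-5 + 0) + 6**2)**2 = 7*(-5 + 36)**2 = 7*31**2 = 7*961 = 6727)
473*J + g = 473*158 + 6727 = 74734 + 6727 = 81461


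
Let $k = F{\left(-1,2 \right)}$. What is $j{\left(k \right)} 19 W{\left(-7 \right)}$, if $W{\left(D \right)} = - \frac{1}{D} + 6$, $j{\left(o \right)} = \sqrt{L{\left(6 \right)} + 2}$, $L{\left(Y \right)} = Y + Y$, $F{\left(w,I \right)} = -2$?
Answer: $\frac{817 \sqrt{14}}{7} \approx 436.71$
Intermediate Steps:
$k = -2$
$L{\left(Y \right)} = 2 Y$
$j{\left(o \right)} = \sqrt{14}$ ($j{\left(o \right)} = \sqrt{2 \cdot 6 + 2} = \sqrt{12 + 2} = \sqrt{14}$)
$W{\left(D \right)} = 6 - \frac{1}{D}$
$j{\left(k \right)} 19 W{\left(-7 \right)} = \sqrt{14} \cdot 19 \left(6 - \frac{1}{-7}\right) = 19 \sqrt{14} \left(6 - - \frac{1}{7}\right) = 19 \sqrt{14} \left(6 + \frac{1}{7}\right) = 19 \sqrt{14} \cdot \frac{43}{7} = \frac{817 \sqrt{14}}{7}$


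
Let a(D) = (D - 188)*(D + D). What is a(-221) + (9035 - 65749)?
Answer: 124064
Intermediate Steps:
a(D) = 2*D*(-188 + D) (a(D) = (-188 + D)*(2*D) = 2*D*(-188 + D))
a(-221) + (9035 - 65749) = 2*(-221)*(-188 - 221) + (9035 - 65749) = 2*(-221)*(-409) - 56714 = 180778 - 56714 = 124064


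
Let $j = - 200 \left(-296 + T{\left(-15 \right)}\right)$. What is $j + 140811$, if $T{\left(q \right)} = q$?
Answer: $203011$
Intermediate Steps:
$j = 62200$ ($j = - 200 \left(-296 - 15\right) = \left(-200\right) \left(-311\right) = 62200$)
$j + 140811 = 62200 + 140811 = 203011$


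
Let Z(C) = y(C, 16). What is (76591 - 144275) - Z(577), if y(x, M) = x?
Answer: -68261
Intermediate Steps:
Z(C) = C
(76591 - 144275) - Z(577) = (76591 - 144275) - 1*577 = -67684 - 577 = -68261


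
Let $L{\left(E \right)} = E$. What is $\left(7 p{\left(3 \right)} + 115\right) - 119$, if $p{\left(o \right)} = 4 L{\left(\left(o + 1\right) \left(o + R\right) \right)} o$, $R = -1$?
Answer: $668$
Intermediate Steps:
$p{\left(o \right)} = 4 o \left(1 + o\right) \left(-1 + o\right)$ ($p{\left(o \right)} = 4 \left(o + 1\right) \left(o - 1\right) o = 4 \left(1 + o\right) \left(-1 + o\right) o = 4 o \left(1 + o\right) \left(-1 + o\right)$)
$\left(7 p{\left(3 \right)} + 115\right) - 119 = \left(7 \cdot 4 \cdot 3 \left(-1 + 3^{2}\right) + 115\right) - 119 = \left(7 \cdot 4 \cdot 3 \left(-1 + 9\right) + 115\right) - 119 = \left(7 \cdot 4 \cdot 3 \cdot 8 + 115\right) - 119 = \left(7 \cdot 96 + 115\right) - 119 = \left(672 + 115\right) - 119 = 787 - 119 = 668$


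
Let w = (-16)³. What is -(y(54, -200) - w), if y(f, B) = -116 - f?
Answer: -3926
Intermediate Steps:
w = -4096
-(y(54, -200) - w) = -((-116 - 1*54) - 1*(-4096)) = -((-116 - 54) + 4096) = -(-170 + 4096) = -1*3926 = -3926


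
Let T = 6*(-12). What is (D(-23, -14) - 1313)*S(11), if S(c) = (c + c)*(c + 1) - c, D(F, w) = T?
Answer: -350405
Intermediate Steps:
T = -72
D(F, w) = -72
S(c) = -c + 2*c*(1 + c) (S(c) = (2*c)*(1 + c) - c = 2*c*(1 + c) - c = -c + 2*c*(1 + c))
(D(-23, -14) - 1313)*S(11) = (-72 - 1313)*(11*(1 + 2*11)) = -15235*(1 + 22) = -15235*23 = -1385*253 = -350405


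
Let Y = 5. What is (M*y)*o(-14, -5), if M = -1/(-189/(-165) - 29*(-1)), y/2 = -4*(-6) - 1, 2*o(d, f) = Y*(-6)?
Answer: 18975/829 ≈ 22.889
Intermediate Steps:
o(d, f) = -15 (o(d, f) = (5*(-6))/2 = (½)*(-30) = -15)
y = 46 (y = 2*(-4*(-6) - 1) = 2*(24 - 1) = 2*23 = 46)
M = -55/1658 (M = -1/(-189*(-1/165) + 29) = -1/(63/55 + 29) = -1/1658/55 = -1*55/1658 = -55/1658 ≈ -0.033172)
(M*y)*o(-14, -5) = -55/1658*46*(-15) = -1265/829*(-15) = 18975/829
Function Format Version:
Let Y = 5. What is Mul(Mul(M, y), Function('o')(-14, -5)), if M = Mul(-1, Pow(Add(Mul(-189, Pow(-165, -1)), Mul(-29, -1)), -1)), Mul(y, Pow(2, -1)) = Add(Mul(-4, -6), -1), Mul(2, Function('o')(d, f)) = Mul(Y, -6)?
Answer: Rational(18975, 829) ≈ 22.889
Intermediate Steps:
Function('o')(d, f) = -15 (Function('o')(d, f) = Mul(Rational(1, 2), Mul(5, -6)) = Mul(Rational(1, 2), -30) = -15)
y = 46 (y = Mul(2, Add(Mul(-4, -6), -1)) = Mul(2, Add(24, -1)) = Mul(2, 23) = 46)
M = Rational(-55, 1658) (M = Mul(-1, Pow(Add(Mul(-189, Rational(-1, 165)), 29), -1)) = Mul(-1, Pow(Add(Rational(63, 55), 29), -1)) = Mul(-1, Pow(Rational(1658, 55), -1)) = Mul(-1, Rational(55, 1658)) = Rational(-55, 1658) ≈ -0.033172)
Mul(Mul(M, y), Function('o')(-14, -5)) = Mul(Mul(Rational(-55, 1658), 46), -15) = Mul(Rational(-1265, 829), -15) = Rational(18975, 829)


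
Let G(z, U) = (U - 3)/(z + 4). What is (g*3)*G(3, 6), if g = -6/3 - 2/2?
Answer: -27/7 ≈ -3.8571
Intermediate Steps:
g = -3 (g = -6*⅓ - 2*½ = -2 - 1 = -3)
G(z, U) = (-3 + U)/(4 + z)
(g*3)*G(3, 6) = (-3*3)*((-3 + 6)/(4 + 3)) = -9*3/7 = -27/7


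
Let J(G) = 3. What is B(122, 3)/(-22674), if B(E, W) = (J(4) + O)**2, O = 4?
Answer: -49/22674 ≈ -0.0021611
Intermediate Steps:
B(E, W) = 49 (B(E, W) = (3 + 4)**2 = 7**2 = 49)
B(122, 3)/(-22674) = 49/(-22674) = 49*(-1/22674) = -49/22674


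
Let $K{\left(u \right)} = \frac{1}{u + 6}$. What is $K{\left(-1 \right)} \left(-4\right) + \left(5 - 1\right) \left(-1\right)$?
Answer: $- \frac{24}{5} \approx -4.8$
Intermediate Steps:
$K{\left(u \right)} = \frac{1}{6 + u}$
$K{\left(-1 \right)} \left(-4\right) + \left(5 - 1\right) \left(-1\right) = \frac{1}{6 - 1} \left(-4\right) + \left(5 - 1\right) \left(-1\right) = \frac{1}{5} \left(-4\right) + 4 \left(-1\right) = \frac{1}{5} \left(-4\right) - 4 = - \frac{4}{5} - 4 = - \frac{24}{5}$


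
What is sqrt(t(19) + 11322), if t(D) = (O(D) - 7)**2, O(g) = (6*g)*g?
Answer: sqrt(4672603) ≈ 2161.6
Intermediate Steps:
O(g) = 6*g**2
t(D) = (-7 + 6*D**2)**2 (t(D) = (6*D**2 - 7)**2 = (-7 + 6*D**2)**2)
sqrt(t(19) + 11322) = sqrt((-7 + 6*19**2)**2 + 11322) = sqrt((-7 + 6*361)**2 + 11322) = sqrt((-7 + 2166)**2 + 11322) = sqrt(2159**2 + 11322) = sqrt(4661281 + 11322) = sqrt(4672603)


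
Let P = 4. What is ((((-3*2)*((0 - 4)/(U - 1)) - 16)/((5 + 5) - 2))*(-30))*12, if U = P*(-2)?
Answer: 840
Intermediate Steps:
U = -8 (U = 4*(-2) = -8)
((((-3*2)*((0 - 4)/(U - 1)) - 16)/((5 + 5) - 2))*(-30))*12 = ((((-3*2)*((0 - 4)/(-8 - 1)) - 16)/((5 + 5) - 2))*(-30))*12 = (((-(-24)/(-9) - 16)/(10 - 2))*(-30))*12 = (((-(-24)*(-1)/9 - 16)/8)*(-30))*12 = (((-6*4/9 - 16)*(⅛))*(-30))*12 = (((-8/3 - 16)*(⅛))*(-30))*12 = (-56/3*⅛*(-30))*12 = -7/3*(-30)*12 = 70*12 = 840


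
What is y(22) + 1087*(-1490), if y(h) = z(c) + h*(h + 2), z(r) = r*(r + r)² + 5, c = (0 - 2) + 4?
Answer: -1619065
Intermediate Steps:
c = 2 (c = -2 + 4 = 2)
z(r) = 5 + 4*r³ (z(r) = r*(2*r)² + 5 = r*(4*r²) + 5 = 4*r³ + 5 = 5 + 4*r³)
y(h) = 37 + h*(2 + h) (y(h) = (5 + 4*2³) + h*(h + 2) = (5 + 4*8) + h*(2 + h) = (5 + 32) + h*(2 + h) = 37 + h*(2 + h))
y(22) + 1087*(-1490) = (37 + 22² + 2*22) + 1087*(-1490) = (37 + 484 + 44) - 1619630 = 565 - 1619630 = -1619065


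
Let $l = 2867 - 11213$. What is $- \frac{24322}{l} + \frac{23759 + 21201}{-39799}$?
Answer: $\frac{296377559}{166081227} \approx 1.7845$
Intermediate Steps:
$l = -8346$
$- \frac{24322}{l} + \frac{23759 + 21201}{-39799} = - \frac{24322}{-8346} + \frac{23759 + 21201}{-39799} = \left(-24322\right) \left(- \frac{1}{8346}\right) + 44960 \left(- \frac{1}{39799}\right) = \frac{12161}{4173} - \frac{44960}{39799} = \frac{296377559}{166081227}$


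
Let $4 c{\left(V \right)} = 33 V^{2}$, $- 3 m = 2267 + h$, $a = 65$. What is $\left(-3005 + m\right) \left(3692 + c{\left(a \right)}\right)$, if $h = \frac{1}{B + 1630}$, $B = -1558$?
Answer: $- \frac{125251744865}{864} \approx -1.4497 \cdot 10^{8}$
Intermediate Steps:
$h = \frac{1}{72}$ ($h = \frac{1}{-1558 + 1630} = \frac{1}{72} \approx 0.013889$)
$m = - \frac{163225}{216}$ ($m = - \frac{2267 + \frac{1}{72}}{3} = \left(- \frac{1}{3}\right) \frac{163225}{72} = - \frac{163225}{216} \approx -755.67$)
$c{\left(V \right)} = \frac{33 V^{2}}{4}$
$\left(-3005 + m\right) \left(3692 + c{\left(a \right)}\right) = \left(-3005 - \frac{163225}{216}\right) \left(3692 + \frac{33 \cdot 65^{2}}{4}\right) = - \frac{812305 \left(3692 + \frac{33}{4} \cdot 4225\right)}{216} = - \frac{812305 \left(3692 + \frac{139425}{4}\right)}{216} = \left(- \frac{812305}{216}\right) \frac{154193}{4} = - \frac{125251744865}{864}$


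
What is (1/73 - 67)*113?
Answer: -552570/73 ≈ -7569.5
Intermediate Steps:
(1/73 - 67)*113 = -4890/73*113 = -552570/73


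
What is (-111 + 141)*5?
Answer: 150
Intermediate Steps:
(-111 + 141)*5 = 30*5 = 150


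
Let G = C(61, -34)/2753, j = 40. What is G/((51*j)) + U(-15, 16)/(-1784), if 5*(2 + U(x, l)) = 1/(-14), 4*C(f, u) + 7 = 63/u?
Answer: 1345714103/1192279811520 ≈ 0.0011287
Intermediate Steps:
C(f, u) = -7/4 + 63/(4*u) (C(f, u) = -7/4 + (63/u)/4 = -7/4 + 63/(4*u))
U(x, l) = -141/70 (U(x, l) = -2 + (⅕)/(-14) = -2 + (⅕)*(-1/14) = -2 - 1/70 = -141/70)
G = -301/374408 (G = ((7/4)*(9 - 1*(-34))/(-34))/2753 = ((7/4)*(-1/34)*(9 + 34))*(1/2753) = ((7/4)*(-1/34)*43)*(1/2753) = -301/136*1/2753 = -301/374408 ≈ -0.00080394)
G/((51*j)) + U(-15, 16)/(-1784) = -301/(374408*(51*40)) - 141/70/(-1784) = -301/374408/2040 - 141/70*(-1/1784) = -301/374408*1/2040 + 141/124880 = -301/763792320 + 141/124880 = 1345714103/1192279811520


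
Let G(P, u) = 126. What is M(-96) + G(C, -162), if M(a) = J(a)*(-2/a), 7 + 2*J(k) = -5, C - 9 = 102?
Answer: 1007/8 ≈ 125.88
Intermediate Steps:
C = 111 (C = 9 + 102 = 111)
J(k) = -6 (J(k) = -7/2 + (½)*(-5) = -7/2 - 5/2 = -6)
M(a) = 12/a (M(a) = -(-12)/a = 12/a)
M(-96) + G(C, -162) = 12/(-96) + 126 = 12*(-1/96) + 126 = -⅛ + 126 = 1007/8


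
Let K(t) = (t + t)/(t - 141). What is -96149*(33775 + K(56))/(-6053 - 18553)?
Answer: 92006997229/697170 ≈ 1.3197e+5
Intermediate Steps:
K(t) = 2*t/(-141 + t) (K(t) = (2*t)/(-141 + t) = 2*t/(-141 + t))
-96149*(33775 + K(56))/(-6053 - 18553) = -96149*(33775 + 2*56/(-141 + 56))/(-6053 - 18553) = -96149/((-24606/(33775 + 2*56/(-85)))) = -96149/((-24606/(33775 + 2*56*(-1/85)))) = -96149/((-24606/(33775 - 112/85))) = -96149/((-24606/2870763/85)) = -96149/((-24606*85/2870763)) = -96149/(-697170/956921) = -96149*(-956921/697170) = 92006997229/697170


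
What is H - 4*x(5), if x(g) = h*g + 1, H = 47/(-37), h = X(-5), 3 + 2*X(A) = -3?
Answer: 2025/37 ≈ 54.730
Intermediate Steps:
X(A) = -3 (X(A) = -3/2 + (½)*(-3) = -3/2 - 3/2 = -3)
h = -3
H = -47/37 (H = 47*(-1/37) = -47/37 ≈ -1.2703)
x(g) = 1 - 3*g (x(g) = -3*g + 1 = 1 - 3*g)
H - 4*x(5) = -47/37 - 4*(1 - 3*5) = -47/37 - 4*(1 - 15) = -47/37 - 4*(-14) = -47/37 + 56 = 2025/37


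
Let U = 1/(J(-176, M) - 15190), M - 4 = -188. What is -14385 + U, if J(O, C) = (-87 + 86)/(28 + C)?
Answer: -34087257171/2369639 ≈ -14385.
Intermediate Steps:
M = -184 (M = 4 - 188 = -184)
J(O, C) = -1/(28 + C)
U = -156/2369639 (U = 1/(-1/(28 - 184) - 15190) = 1/(-1/(-156) - 15190) = 1/(-1*(-1/156) - 15190) = 1/(1/156 - 15190) = 1/(-2369639/156) = -156/2369639 ≈ -6.5833e-5)
-14385 + U = -14385 - 156/2369639 = -34087257171/2369639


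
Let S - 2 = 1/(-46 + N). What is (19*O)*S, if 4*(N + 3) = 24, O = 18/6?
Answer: 4845/43 ≈ 112.67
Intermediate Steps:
O = 3 (O = 18*(⅙) = 3)
N = 3 (N = -3 + (¼)*24 = -3 + 6 = 3)
S = 85/43 (S = 2 + 1/(-46 + 3) = 2 + 1/(-43) = 2 - 1/43 = 85/43 ≈ 1.9767)
(19*O)*S = (19*3)*(85/43) = 57*(85/43) = 4845/43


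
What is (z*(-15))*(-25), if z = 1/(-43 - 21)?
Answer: -375/64 ≈ -5.8594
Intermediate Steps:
z = -1/64 (z = 1/(-64) = -1/64 ≈ -0.015625)
(z*(-15))*(-25) = -1/64*(-15)*(-25) = (15/64)*(-25) = -375/64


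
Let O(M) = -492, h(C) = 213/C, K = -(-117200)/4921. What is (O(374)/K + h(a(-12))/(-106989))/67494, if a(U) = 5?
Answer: -21586623689/70526228694600 ≈ -0.00030608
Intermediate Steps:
K = 117200/4921 (K = -(-117200)/4921 = -50*(-2344/4921) = 117200/4921 ≈ 23.816)
(O(374)/K + h(a(-12))/(-106989))/67494 = (-492/117200/4921 + (213/5)/(-106989))/67494 = (-492*4921/117200 + (213*(1/5))*(-1/106989))*(1/67494) = (-605283/29300 + (213/5)*(-1/106989))*(1/67494) = (-605283/29300 - 71/178315)*(1/67494) = -21586623689/1044925900*1/67494 = -21586623689/70526228694600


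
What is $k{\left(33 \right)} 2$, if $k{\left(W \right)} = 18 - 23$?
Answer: $-10$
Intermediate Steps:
$k{\left(W \right)} = -5$
$k{\left(33 \right)} 2 = \left(-5\right) 2 = -10$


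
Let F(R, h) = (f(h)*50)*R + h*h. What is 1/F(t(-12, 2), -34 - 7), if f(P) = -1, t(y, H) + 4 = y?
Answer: 1/2481 ≈ 0.00040306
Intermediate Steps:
t(y, H) = -4 + y
F(R, h) = h² - 50*R (F(R, h) = (-1*50)*R + h*h = -50*R + h² = h² - 50*R)
1/F(t(-12, 2), -34 - 7) = 1/((-34 - 7)² - 50*(-4 - 12)) = 1/((-41)² - 50*(-16)) = 1/(1681 + 800) = 1/2481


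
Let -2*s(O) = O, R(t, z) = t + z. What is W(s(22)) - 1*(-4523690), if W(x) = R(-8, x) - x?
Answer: 4523682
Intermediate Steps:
s(O) = -O/2
W(x) = -8 (W(x) = (-8 + x) - x = -8)
W(s(22)) - 1*(-4523690) = -8 - 1*(-4523690) = -8 + 4523690 = 4523682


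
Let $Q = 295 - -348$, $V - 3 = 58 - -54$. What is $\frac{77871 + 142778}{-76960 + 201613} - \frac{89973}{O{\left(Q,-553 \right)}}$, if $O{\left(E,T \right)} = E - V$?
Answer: $- \frac{3699633899}{21938928} \approx -168.63$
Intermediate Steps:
$V = 115$ ($V = 3 + \left(58 - -54\right) = 3 + \left(58 + 54\right) = 3 + 112 = 115$)
$Q = 643$ ($Q = 295 + 348 = 643$)
$O{\left(E,T \right)} = -115 + E$ ($O{\left(E,T \right)} = E - 115 = -115 + E$)
$\frac{77871 + 142778}{-76960 + 201613} - \frac{89973}{O{\left(Q,-553 \right)}} = \frac{77871 + 142778}{-76960 + 201613} - \frac{89973}{-115 + 643} = \frac{220649}{124653} - \frac{89973}{528} = 220649 \cdot \frac{1}{124653} - 89973 \cdot \frac{1}{528} = \frac{220649}{124653} - \frac{29991}{176} = - \frac{3699633899}{21938928}$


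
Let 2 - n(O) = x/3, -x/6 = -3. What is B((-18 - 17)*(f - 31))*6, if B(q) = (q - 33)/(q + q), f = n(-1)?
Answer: 3576/1225 ≈ 2.9192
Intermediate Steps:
x = 18 (x = -6*(-3) = 18)
n(O) = -4 (n(O) = 2 - 18/3 = 2 - 1*6 = 2 - 6 = -4)
f = -4
B(q) = (-33 + q)/(2*q) (B(q) = (-33 + q)/((2*q)) = (-33 + q)*(1/(2*q)) = (-33 + q)/(2*q))
B((-18 - 17)*(f - 31))*6 = ((-33 + (-18 - 17)*(-4 - 31))/(2*(((-18 - 17)*(-4 - 31)))))*6 = ((-33 - 35*(-35))/(2*((-35*(-35)))))*6 = ((½)*(-33 + 1225)/1225)*6 = ((½)*(1/1225)*1192)*6 = (596/1225)*6 = 3576/1225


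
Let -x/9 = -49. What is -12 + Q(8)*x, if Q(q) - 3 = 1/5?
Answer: 6996/5 ≈ 1399.2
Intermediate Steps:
x = 441 (x = -9*(-49) = 441)
Q(q) = 16/5 (Q(q) = 3 + 1/5 = 16/5)
-12 + Q(8)*x = -12 + (16/5)*441 = -12 + 7056/5 = 6996/5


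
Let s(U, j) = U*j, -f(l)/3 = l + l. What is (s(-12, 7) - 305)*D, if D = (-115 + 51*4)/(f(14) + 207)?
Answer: -34621/123 ≈ -281.47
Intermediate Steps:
f(l) = -6*l (f(l) = -3*(l + l) = -6*l)
D = 89/123 (D = (-115 + 51*4)/(-6*14 + 207) = (-115 + 204)/(-84 + 207) = 89/123 ≈ 0.72358)
(s(-12, 7) - 305)*D = (-12*7 - 305)*(89/123) = (-84 - 305)*(89/123) = -389*89/123 = -34621/123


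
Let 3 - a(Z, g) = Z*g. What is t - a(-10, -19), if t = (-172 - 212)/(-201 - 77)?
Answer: 26185/139 ≈ 188.38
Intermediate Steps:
a(Z, g) = 3 - Z*g
t = 192/139 (t = -384/(-278) = -384*(-1/278) = 192/139 ≈ 1.3813)
t - a(-10, -19) = 192/139 - (3 - 1*(-10)*(-19)) = 192/139 - (3 - 190) = 192/139 - 1*(-187) = 192/139 + 187 = 26185/139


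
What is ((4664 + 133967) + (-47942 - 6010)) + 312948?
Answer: 397627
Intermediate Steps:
((4664 + 133967) + (-47942 - 6010)) + 312948 = (138631 - 53952) + 312948 = 84679 + 312948 = 397627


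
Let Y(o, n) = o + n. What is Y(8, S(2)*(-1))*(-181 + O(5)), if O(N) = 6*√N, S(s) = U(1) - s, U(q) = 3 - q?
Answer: -1448 + 48*√5 ≈ -1340.7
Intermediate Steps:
S(s) = 2 - s (S(s) = (3 - 1*1) - s = (3 - 1) - s = 2 - s)
Y(o, n) = n + o
Y(8, S(2)*(-1))*(-181 + O(5)) = ((2 - 1*2)*(-1) + 8)*(-181 + 6*√5) = ((2 - 2)*(-1) + 8)*(-181 + 6*√5) = (0*(-1) + 8)*(-181 + 6*√5) = (0 + 8)*(-181 + 6*√5) = 8*(-181 + 6*√5) = -1448 + 48*√5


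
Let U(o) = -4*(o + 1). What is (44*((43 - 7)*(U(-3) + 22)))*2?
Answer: 95040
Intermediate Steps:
U(o) = -4 - 4*o (U(o) = -4*(1 + o) = -4 - 4*o)
(44*((43 - 7)*(U(-3) + 22)))*2 = (44*((43 - 7)*((-4 - 4*(-3)) + 22)))*2 = (44*(36*((-4 + 12) + 22)))*2 = (44*(36*(8 + 22)))*2 = (44*(36*30))*2 = (44*1080)*2 = 47520*2 = 95040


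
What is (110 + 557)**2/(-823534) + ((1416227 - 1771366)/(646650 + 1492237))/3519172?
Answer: -35624779634225613/65945021587342204 ≈ -0.54022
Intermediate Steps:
(110 + 557)**2/(-823534) + ((1416227 - 1771366)/(646650 + 1492237))/3519172 = 667**2*(-1/823534) - 355139/2138887*(1/3519172) = 444889*(-1/823534) - 355139*1/2138887*(1/3519172) = -444889/823534 - 355139/2138887*1/3519172 = -444889/823534 - 355139/7527111241564 = -35624779634225613/65945021587342204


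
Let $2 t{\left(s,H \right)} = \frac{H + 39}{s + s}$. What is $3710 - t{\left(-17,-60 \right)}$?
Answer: $\frac{252259}{68} \approx 3709.7$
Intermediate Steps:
$t{\left(s,H \right)} = \frac{39 + H}{4 s}$ ($t{\left(s,H \right)} = \frac{\left(H + 39\right) \frac{1}{s + s}}{2} = \frac{\left(39 + H\right) \frac{1}{2 s}}{2} = \frac{\frac{1}{2} \frac{1}{s} \left(39 + H\right)}{2} = \frac{39 + H}{4 s}$)
$3710 - t{\left(-17,-60 \right)} = 3710 - \frac{39 - 60}{4 \left(-17\right)} = 3710 - \frac{1}{4} \left(- \frac{1}{17}\right) \left(-21\right) = 3710 - \frac{21}{68} = \frac{252259}{68}$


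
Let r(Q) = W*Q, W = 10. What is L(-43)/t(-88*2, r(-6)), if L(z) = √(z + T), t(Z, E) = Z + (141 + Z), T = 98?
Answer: -√55/211 ≈ -0.035148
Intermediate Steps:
r(Q) = 10*Q
t(Z, E) = 141 + 2*Z
L(z) = √(98 + z) (L(z) = √(z + 98) = √(98 + z))
L(-43)/t(-88*2, r(-6)) = √(98 - 43)/(141 + 2*(-88*2)) = √55/(141 + 2*(-176)) = √55/(141 - 352) = √55/(-211) = √55*(-1/211) = -√55/211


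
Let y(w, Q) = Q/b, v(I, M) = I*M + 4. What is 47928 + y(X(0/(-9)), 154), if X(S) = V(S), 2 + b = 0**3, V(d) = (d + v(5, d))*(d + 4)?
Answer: 47851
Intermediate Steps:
v(I, M) = 4 + I*M
V(d) = (4 + d)*(4 + 6*d) (V(d) = (d + (4 + 5*d))*(d + 4) = (4 + 6*d)*(4 + d) = (4 + d)*(4 + 6*d))
b = -2 (b = -2 + 0**3 = -2 + 0 = -2)
X(S) = 16 + 6*S**2 + 28*S
y(w, Q) = -Q/2 (y(w, Q) = Q/(-2) = Q*(-1/2) = -Q/2)
47928 + y(X(0/(-9)), 154) = 47928 - 1/2*154 = 47928 - 77 = 47851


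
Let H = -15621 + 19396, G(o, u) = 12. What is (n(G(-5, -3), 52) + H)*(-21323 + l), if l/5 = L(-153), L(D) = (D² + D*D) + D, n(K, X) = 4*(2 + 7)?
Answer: 807939622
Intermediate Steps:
H = 3775
n(K, X) = 36 (n(K, X) = 4*9 = 36)
L(D) = D + 2*D² (L(D) = (D² + D²) + D = 2*D² + D = D + 2*D²)
l = 233325 (l = 5*(-153*(1 + 2*(-153))) = 5*(-153*(1 - 306)) = 5*(-153*(-305)) = 5*46665 = 233325)
(n(G(-5, -3), 52) + H)*(-21323 + l) = (36 + 3775)*(-21323 + 233325) = 3811*212002 = 807939622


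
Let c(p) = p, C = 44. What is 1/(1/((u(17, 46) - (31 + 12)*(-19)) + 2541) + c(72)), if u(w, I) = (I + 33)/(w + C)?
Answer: 204917/14754085 ≈ 0.013889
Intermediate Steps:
u(w, I) = (33 + I)/(44 + w) (u(w, I) = (I + 33)/(w + 44) = (33 + I)/(44 + w))
1/(1/((u(17, 46) - (31 + 12)*(-19)) + 2541) + c(72)) = 1/(1/(((33 + 46)/(44 + 17) - (31 + 12)*(-19)) + 2541) + 72) = 1/(1/((79/61 - 43*(-19)) + 2541) + 72) = 1/(1/(((1/61)*79 - 1*(-817)) + 2541) + 72) = 1/(1/((79/61 + 817) + 2541) + 72) = 1/(1/(49916/61 + 2541) + 72) = 1/(1/(204917/61) + 72) = 1/(61/204917 + 72) = 1/(14754085/204917) = 204917/14754085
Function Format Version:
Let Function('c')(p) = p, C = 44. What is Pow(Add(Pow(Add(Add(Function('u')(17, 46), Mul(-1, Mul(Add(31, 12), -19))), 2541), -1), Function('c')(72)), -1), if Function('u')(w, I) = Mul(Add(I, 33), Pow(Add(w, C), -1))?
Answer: Rational(204917, 14754085) ≈ 0.013889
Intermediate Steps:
Function('u')(w, I) = Mul(Pow(Add(44, w), -1), Add(33, I)) (Function('u')(w, I) = Mul(Add(I, 33), Pow(Add(w, 44), -1)) = Mul(Add(33, I), Pow(Add(44, w), -1)) = Mul(Pow(Add(44, w), -1), Add(33, I)))
Pow(Add(Pow(Add(Add(Function('u')(17, 46), Mul(-1, Mul(Add(31, 12), -19))), 2541), -1), Function('c')(72)), -1) = Pow(Add(Pow(Add(Add(Mul(Pow(Add(44, 17), -1), Add(33, 46)), Mul(-1, Mul(Add(31, 12), -19))), 2541), -1), 72), -1) = Pow(Add(Pow(Add(Add(Mul(Pow(61, -1), 79), Mul(-1, Mul(43, -19))), 2541), -1), 72), -1) = Pow(Add(Pow(Add(Add(Mul(Rational(1, 61), 79), Mul(-1, -817)), 2541), -1), 72), -1) = Pow(Add(Pow(Add(Add(Rational(79, 61), 817), 2541), -1), 72), -1) = Pow(Add(Pow(Add(Rational(49916, 61), 2541), -1), 72), -1) = Pow(Add(Pow(Rational(204917, 61), -1), 72), -1) = Pow(Add(Rational(61, 204917), 72), -1) = Pow(Rational(14754085, 204917), -1) = Rational(204917, 14754085)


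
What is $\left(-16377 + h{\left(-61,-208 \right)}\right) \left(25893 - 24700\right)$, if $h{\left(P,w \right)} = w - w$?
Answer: $-19537761$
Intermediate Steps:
$h{\left(P,w \right)} = 0$
$\left(-16377 + h{\left(-61,-208 \right)}\right) \left(25893 - 24700\right) = \left(-16377 + 0\right) \left(25893 - 24700\right) = \left(-16377\right) 1193 = -19537761$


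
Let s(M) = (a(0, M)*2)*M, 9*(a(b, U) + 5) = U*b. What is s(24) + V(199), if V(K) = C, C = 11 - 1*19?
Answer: -248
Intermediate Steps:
a(b, U) = -5 + U*b/9 (a(b, U) = -5 + (U*b)/9 = -5 + U*b/9)
C = -8 (C = 11 - 19 = -8)
V(K) = -8
s(M) = -10*M (s(M) = ((-5 + (⅑)*M*0)*2)*M = ((-5 + 0)*2)*M = (-5*2)*M = -10*M)
s(24) + V(199) = -10*24 - 8 = -240 - 8 = -248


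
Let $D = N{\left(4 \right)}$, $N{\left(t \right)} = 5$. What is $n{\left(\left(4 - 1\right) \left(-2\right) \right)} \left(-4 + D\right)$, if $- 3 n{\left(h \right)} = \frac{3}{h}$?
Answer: $\frac{1}{6} \approx 0.16667$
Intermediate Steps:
$n{\left(h \right)} = - \frac{1}{h}$ ($n{\left(h \right)} = - \frac{3 \frac{1}{h}}{3} = - \frac{1}{h}$)
$D = 5$
$n{\left(\left(4 - 1\right) \left(-2\right) \right)} \left(-4 + D\right) = - \frac{1}{\left(4 - 1\right) \left(-2\right)} \left(-4 + 5\right) = - \frac{1}{3 \left(-2\right)} 1 = - \frac{1}{-6} \cdot 1 = \left(-1\right) \left(- \frac{1}{6}\right) 1 = \frac{1}{6} \cdot 1 = \frac{1}{6}$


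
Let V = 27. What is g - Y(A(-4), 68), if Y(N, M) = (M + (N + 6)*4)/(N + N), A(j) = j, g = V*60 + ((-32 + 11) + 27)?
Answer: 3271/2 ≈ 1635.5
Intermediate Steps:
g = 1626 (g = 27*60 + ((-32 + 11) + 27) = 1620 + (-21 + 27) = 1620 + 6 = 1626)
Y(N, M) = (24 + M + 4*N)/(2*N) (Y(N, M) = (M + (6 + N)*4)/((2*N)) = (M + (24 + 4*N))*(1/(2*N)) = (24 + M + 4*N)*(1/(2*N)) = (24 + M + 4*N)/(2*N))
g - Y(A(-4), 68) = 1626 - (24 + 68 + 4*(-4))/(2*(-4)) = 1626 - (-1)*(24 + 68 - 16)/(2*4) = 1626 - (-1)*76/(2*4) = 1626 - 1*(-19/2) = 1626 + 19/2 = 3271/2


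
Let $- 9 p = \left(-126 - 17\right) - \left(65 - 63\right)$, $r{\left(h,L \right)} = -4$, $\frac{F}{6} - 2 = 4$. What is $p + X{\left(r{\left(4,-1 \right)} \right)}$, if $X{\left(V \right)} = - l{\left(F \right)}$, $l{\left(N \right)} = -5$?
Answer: $\frac{190}{9} \approx 21.111$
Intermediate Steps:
$F = 36$ ($F = 12 + 6 \cdot 4 = 12 + 24 = 36$)
$p = \frac{145}{9}$ ($p = - \frac{\left(-126 - 17\right) - \left(65 - 63\right)}{9} = - \frac{-143 - 2}{9} = \left(- \frac{1}{9}\right) \left(-145\right) = \frac{145}{9} \approx 16.111$)
$X{\left(V \right)} = 5$ ($X{\left(V \right)} = \left(-1\right) \left(-5\right) = 5$)
$p + X{\left(r{\left(4,-1 \right)} \right)} = \frac{145}{9} + 5 = \frac{190}{9}$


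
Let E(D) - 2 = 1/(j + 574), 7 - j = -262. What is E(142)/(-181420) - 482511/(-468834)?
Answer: 12298837139117/11950348931340 ≈ 1.0292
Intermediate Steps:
j = 269 (j = 7 - 1*(-262) = 7 + 262 = 269)
E(D) = 1687/843 (E(D) = 2 + 1/(269 + 574) = 2 + 1/843 = 1687/843)
E(142)/(-181420) - 482511/(-468834) = (1687/843)/(-181420) - 482511/(-468834) = (1687/843)*(-1/181420) - 482511*(-1/468834) = -1687/152937060 + 160837/156278 = 12298837139117/11950348931340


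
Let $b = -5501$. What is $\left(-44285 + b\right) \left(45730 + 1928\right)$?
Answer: $-2372701188$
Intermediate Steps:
$\left(-44285 + b\right) \left(45730 + 1928\right) = \left(-44285 - 5501\right) \left(45730 + 1928\right) = \left(-49786\right) 47658 = -2372701188$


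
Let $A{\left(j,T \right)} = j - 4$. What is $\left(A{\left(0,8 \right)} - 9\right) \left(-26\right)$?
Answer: $338$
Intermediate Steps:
$A{\left(j,T \right)} = -4 + j$ ($A{\left(j,T \right)} = j - 4 = -4 + j$)
$\left(A{\left(0,8 \right)} - 9\right) \left(-26\right) = \left(\left(-4 + 0\right) - 9\right) \left(-26\right) = \left(-4 - 9\right) \left(-26\right) = \left(-13\right) \left(-26\right) = 338$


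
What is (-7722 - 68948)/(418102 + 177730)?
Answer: -38335/297916 ≈ -0.12868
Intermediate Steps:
(-7722 - 68948)/(418102 + 177730) = -76670/595832 = -76670*1/595832 = -38335/297916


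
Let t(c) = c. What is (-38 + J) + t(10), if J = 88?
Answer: 60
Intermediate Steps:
(-38 + J) + t(10) = (-38 + 88) + 10 = 50 + 10 = 60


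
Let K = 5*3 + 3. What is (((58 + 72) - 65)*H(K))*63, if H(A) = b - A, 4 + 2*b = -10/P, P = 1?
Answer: -102375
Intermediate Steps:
K = 18 (K = 15 + 3 = 18)
b = -7 (b = -2 + (-10/1)/2 = -2 + (-10*1)/2 = -2 + (1/2)*(-10) = -2 - 5 = -7)
H(A) = -7 - A
(((58 + 72) - 65)*H(K))*63 = (((58 + 72) - 65)*(-7 - 1*18))*63 = ((130 - 65)*(-7 - 18))*63 = (65*(-25))*63 = -1625*63 = -102375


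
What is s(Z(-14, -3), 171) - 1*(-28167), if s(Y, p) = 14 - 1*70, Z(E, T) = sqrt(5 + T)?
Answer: 28111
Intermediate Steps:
s(Y, p) = -56 (s(Y, p) = 14 - 70 = -56)
s(Z(-14, -3), 171) - 1*(-28167) = -56 - 1*(-28167) = -56 + 28167 = 28111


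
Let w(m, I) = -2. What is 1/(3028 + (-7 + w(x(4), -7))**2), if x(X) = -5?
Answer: 1/3109 ≈ 0.00032165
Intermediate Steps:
1/(3028 + (-7 + w(x(4), -7))**2) = 1/(3028 + (-7 - 2)**2) = 1/(3028 + (-9)**2) = 1/(3028 + 81) = 1/3109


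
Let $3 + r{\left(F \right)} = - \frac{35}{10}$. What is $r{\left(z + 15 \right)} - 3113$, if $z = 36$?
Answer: $- \frac{6239}{2} \approx -3119.5$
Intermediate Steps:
$r{\left(F \right)} = - \frac{13}{2}$ ($r{\left(F \right)} = -3 - \frac{35}{10} = -3 - \frac{7}{2} = - \frac{13}{2}$)
$r{\left(z + 15 \right)} - 3113 = - \frac{13}{2} - 3113 = - \frac{6239}{2}$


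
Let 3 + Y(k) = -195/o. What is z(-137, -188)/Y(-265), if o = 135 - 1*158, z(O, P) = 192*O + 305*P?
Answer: -961906/63 ≈ -15268.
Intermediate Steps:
o = -23 (o = 135 - 158 = -23)
Y(k) = 126/23 (Y(k) = -3 - 195/(-23) = -3 - 195*(-1/23) = -3 + 195/23 = 126/23)
z(-137, -188)/Y(-265) = (192*(-137) + 305*(-188))/(126/23) = (-26304 - 57340)*(23/126) = -83644*23/126 = -961906/63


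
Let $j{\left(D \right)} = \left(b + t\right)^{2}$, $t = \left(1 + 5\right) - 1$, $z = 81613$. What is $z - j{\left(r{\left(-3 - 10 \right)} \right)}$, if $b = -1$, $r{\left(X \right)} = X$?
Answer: $81597$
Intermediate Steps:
$t = 5$ ($t = 6 - 1 = 5$)
$j{\left(D \right)} = 16$ ($j{\left(D \right)} = \left(-1 + 5\right)^{2} = 4^{2} = 16$)
$z - j{\left(r{\left(-3 - 10 \right)} \right)} = 81613 - 16 = 81597$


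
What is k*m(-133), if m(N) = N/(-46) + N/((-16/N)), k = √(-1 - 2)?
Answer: -405783*I*√3/368 ≈ -1909.9*I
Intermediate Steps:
k = I*√3 (k = √(-3) = I*√3 ≈ 1.732*I)
m(N) = -N²/16 - N/46 (m(N) = N*(-1/46) + N*(-N/16) = -N/46 - N²/16 = -N²/16 - N/46)
k*m(-133) = (I*√3)*(-1/368*(-133)*(8 + 23*(-133))) = (I*√3)*(-1/368*(-133)*(8 - 3059)) = (I*√3)*(-1/368*(-133)*(-3051)) = (I*√3)*(-405783/368) = -405783*I*√3/368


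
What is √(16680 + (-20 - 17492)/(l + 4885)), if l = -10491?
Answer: 2*√32769029297/2803 ≈ 129.16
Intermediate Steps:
√(16680 + (-20 - 17492)/(l + 4885)) = √(16680 + (-20 - 17492)/(-10491 + 4885)) = √(16680 - 17512/(-5606)) = √(16680 - 17512*(-1/5606)) = √(16680 + 8756/2803) = √(46762796/2803) = 2*√32769029297/2803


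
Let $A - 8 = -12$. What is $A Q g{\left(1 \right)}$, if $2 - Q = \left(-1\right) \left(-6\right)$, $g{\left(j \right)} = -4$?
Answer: $-64$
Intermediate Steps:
$A = -4$ ($A = 8 - 12 = -4$)
$Q = -4$ ($Q = 2 - \left(-1\right) \left(-6\right) = 2 - 6 = -4$)
$A Q g{\left(1 \right)} = \left(-4\right) \left(-4\right) \left(-4\right) = 16 \left(-4\right) = -64$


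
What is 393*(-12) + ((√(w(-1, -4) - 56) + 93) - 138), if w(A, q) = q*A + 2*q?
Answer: -4761 + 2*I*√15 ≈ -4761.0 + 7.746*I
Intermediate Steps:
w(A, q) = 2*q + A*q (w(A, q) = A*q + 2*q = 2*q + A*q)
393*(-12) + ((√(w(-1, -4) - 56) + 93) - 138) = 393*(-12) + ((√(-4*(2 - 1) - 56) + 93) - 138) = -4716 + ((√(-4*1 - 56) + 93) - 138) = -4716 + ((√(-4 - 56) + 93) - 138) = -4716 + ((√(-60) + 93) - 138) = -4716 + ((2*I*√15 + 93) - 138) = -4716 + ((93 + 2*I*√15) - 138) = -4716 + (-45 + 2*I*√15) = -4761 + 2*I*√15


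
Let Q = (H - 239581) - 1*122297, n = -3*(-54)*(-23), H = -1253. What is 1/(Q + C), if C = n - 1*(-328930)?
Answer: -1/37927 ≈ -2.6366e-5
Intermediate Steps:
n = -3726 (n = 162*(-23) = -3726)
C = 325204 (C = -3726 - 1*(-328930) = -3726 + 328930 = 325204)
Q = -363131 (Q = (-1253 - 239581) - 1*122297 = -240834 - 122297 = -363131)
1/(Q + C) = 1/(-363131 + 325204) = 1/(-37927) = -1/37927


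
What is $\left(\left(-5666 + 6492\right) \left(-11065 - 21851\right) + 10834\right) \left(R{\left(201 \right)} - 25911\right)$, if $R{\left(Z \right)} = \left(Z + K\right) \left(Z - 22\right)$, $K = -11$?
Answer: $-220112856418$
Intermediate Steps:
$R{\left(Z \right)} = \left(-22 + Z\right) \left(-11 + Z\right)$ ($R{\left(Z \right)} = \left(Z - 11\right) \left(Z - 22\right) = \left(-11 + Z\right) \left(-22 + Z\right) = \left(-22 + Z\right) \left(-11 + Z\right)$)
$\left(\left(-5666 + 6492\right) \left(-11065 - 21851\right) + 10834\right) \left(R{\left(201 \right)} - 25911\right) = \left(\left(-5666 + 6492\right) \left(-11065 - 21851\right) + 10834\right) \left(\left(242 + 201^{2} - 6633\right) - 25911\right) = \left(826 \left(-32916\right) + 10834\right) \left(\left(242 + 40401 - 6633\right) - 25911\right) = \left(-27188616 + 10834\right) \left(34010 - 25911\right) = \left(-27177782\right) 8099 = -220112856418$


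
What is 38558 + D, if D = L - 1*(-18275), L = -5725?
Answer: 51108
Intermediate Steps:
D = 12550 (D = -5725 - 1*(-18275) = -5725 + 18275 = 12550)
38558 + D = 38558 + 12550 = 51108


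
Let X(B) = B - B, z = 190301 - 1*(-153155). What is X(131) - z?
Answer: -343456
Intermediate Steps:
z = 343456 (z = 190301 + 153155 = 343456)
X(B) = 0
X(131) - z = 0 - 1*343456 = 0 - 343456 = -343456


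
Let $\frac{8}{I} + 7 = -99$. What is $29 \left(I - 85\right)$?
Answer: $- \frac{130761}{53} \approx -2467.2$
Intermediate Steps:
$I = - \frac{4}{53}$ ($I = \frac{8}{-7 - 99} = \frac{8}{-106} = 8 \left(- \frac{1}{106}\right) = - \frac{4}{53} \approx -0.075472$)
$29 \left(I - 85\right) = 29 \left(- \frac{4}{53} - 85\right) = 29 \left(- \frac{4509}{53}\right) = - \frac{130761}{53}$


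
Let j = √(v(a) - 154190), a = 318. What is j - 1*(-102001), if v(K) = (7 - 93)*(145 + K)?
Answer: 102001 + 2*I*√48502 ≈ 1.02e+5 + 440.46*I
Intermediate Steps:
v(K) = -12470 - 86*K (v(K) = -86*(145 + K) = -12470 - 86*K)
j = 2*I*√48502 (j = √((-12470 - 86*318) - 154190) = √((-12470 - 27348) - 154190) = √(-39818 - 154190) = √(-194008) = 2*I*√48502 ≈ 440.46*I)
j - 1*(-102001) = 2*I*√48502 - 1*(-102001) = 2*I*√48502 + 102001 = 102001 + 2*I*√48502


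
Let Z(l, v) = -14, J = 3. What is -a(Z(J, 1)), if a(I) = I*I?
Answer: -196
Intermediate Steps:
a(I) = I²
-a(Z(J, 1)) = -1*(-14)² = -1*196 = -196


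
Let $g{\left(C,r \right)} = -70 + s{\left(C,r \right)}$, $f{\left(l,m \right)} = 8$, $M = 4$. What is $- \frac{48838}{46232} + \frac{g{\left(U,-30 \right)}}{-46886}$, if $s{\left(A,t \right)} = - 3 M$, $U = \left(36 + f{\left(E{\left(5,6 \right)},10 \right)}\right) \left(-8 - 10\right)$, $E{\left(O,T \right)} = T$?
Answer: $- \frac{571506861}{541908388} \approx -1.0546$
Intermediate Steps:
$U = -792$ ($U = \left(36 + 8\right) \left(-8 - 10\right) = 44 \left(-18\right) = -792$)
$s{\left(A,t \right)} = -12$ ($s{\left(A,t \right)} = \left(-3\right) 4 = -12$)
$g{\left(C,r \right)} = -82$ ($g{\left(C,r \right)} = -70 - 12 = -82$)
$- \frac{48838}{46232} + \frac{g{\left(U,-30 \right)}}{-46886} = - \frac{48838}{46232} - \frac{82}{-46886} = \left(-48838\right) \frac{1}{46232} - - \frac{41}{23443} = - \frac{24419}{23116} + \frac{41}{23443} = - \frac{571506861}{541908388}$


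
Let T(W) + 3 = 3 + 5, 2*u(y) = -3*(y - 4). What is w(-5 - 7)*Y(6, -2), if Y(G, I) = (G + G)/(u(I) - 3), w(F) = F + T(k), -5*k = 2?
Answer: -14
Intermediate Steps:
u(y) = 6 - 3*y/2 (u(y) = (-3*(y - 4))/2 = (-3*(-4 + y))/2 = (12 - 3*y)/2 = 6 - 3*y/2)
k = -2/5 (k = -1/5*2 = -2/5 ≈ -0.40000)
T(W) = 5 (T(W) = -3 + (3 + 5) = -3 + 8 = 5)
w(F) = 5 + F (w(F) = F + 5 = 5 + F)
Y(G, I) = 2*G/(3 - 3*I/2) (Y(G, I) = (G + G)/((6 - 3*I/2) - 3) = (2*G)/(3 - 3*I/2) = 2*G/(3 - 3*I/2))
w(-5 - 7)*Y(6, -2) = (5 + (-5 - 7))*(-4*6/(-6 + 3*(-2))) = (5 - 12)*(-4*6/(-6 - 6)) = -(-28)*6/(-12) = -(-28)*6*(-1)/12 = -7*2 = -14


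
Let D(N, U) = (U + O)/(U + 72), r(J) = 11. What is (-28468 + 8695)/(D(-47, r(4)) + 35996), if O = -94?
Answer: -19773/35995 ≈ -0.54933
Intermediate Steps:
D(N, U) = (-94 + U)/(72 + U) (D(N, U) = (U - 94)/(U + 72) = (-94 + U)/(72 + U))
(-28468 + 8695)/(D(-47, r(4)) + 35996) = (-28468 + 8695)/((-94 + 11)/(72 + 11) + 35996) = -19773/(-83/83 + 35996) = -19773/((1/83)*(-83) + 35996) = -19773/(-1 + 35996) = -19773/35995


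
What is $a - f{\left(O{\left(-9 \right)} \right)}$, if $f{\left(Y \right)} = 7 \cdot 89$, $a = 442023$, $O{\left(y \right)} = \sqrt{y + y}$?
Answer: $441400$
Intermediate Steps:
$O{\left(y \right)} = \sqrt{2} \sqrt{y}$ ($O{\left(y \right)} = \sqrt{2 y} = \sqrt{2} \sqrt{y}$)
$f{\left(Y \right)} = 623$
$a - f{\left(O{\left(-9 \right)} \right)} = 442023 - 623 = 441400$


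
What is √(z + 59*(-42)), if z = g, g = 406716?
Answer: √404238 ≈ 635.80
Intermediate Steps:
z = 406716
√(z + 59*(-42)) = √(406716 + 59*(-42)) = √(406716 - 2478) = √404238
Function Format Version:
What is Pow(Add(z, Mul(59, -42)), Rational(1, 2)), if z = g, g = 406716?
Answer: Pow(404238, Rational(1, 2)) ≈ 635.80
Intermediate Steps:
z = 406716
Pow(Add(z, Mul(59, -42)), Rational(1, 2)) = Pow(Add(406716, Mul(59, -42)), Rational(1, 2)) = Pow(Add(406716, -2478), Rational(1, 2)) = Pow(404238, Rational(1, 2))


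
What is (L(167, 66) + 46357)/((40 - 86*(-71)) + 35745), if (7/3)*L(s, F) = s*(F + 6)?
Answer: 1403/1141 ≈ 1.2296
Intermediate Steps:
L(s, F) = 3*s*(6 + F)/7 (L(s, F) = 3*(s*(F + 6))/7 = 3*(s*(6 + F))/7 = 3*s*(6 + F)/7)
(L(167, 66) + 46357)/((40 - 86*(-71)) + 35745) = ((3/7)*167*(6 + 66) + 46357)/((40 - 86*(-71)) + 35745) = ((3/7)*167*72 + 46357)/((40 + 6106) + 35745) = (36072/7 + 46357)/(6146 + 35745) = (360571/7)/41891 = (360571/7)*(1/41891) = 1403/1141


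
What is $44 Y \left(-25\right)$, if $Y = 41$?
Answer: $-45100$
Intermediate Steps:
$44 Y \left(-25\right) = 44 \cdot 41 \left(-25\right) = 1804 \left(-25\right) = -45100$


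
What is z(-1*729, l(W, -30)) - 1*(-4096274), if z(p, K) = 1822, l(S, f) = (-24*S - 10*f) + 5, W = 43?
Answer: 4098096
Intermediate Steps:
l(S, f) = 5 - 24*S - 10*f
z(-1*729, l(W, -30)) - 1*(-4096274) = 1822 - 1*(-4096274) = 1822 + 4096274 = 4098096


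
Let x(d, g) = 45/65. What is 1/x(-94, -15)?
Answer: 13/9 ≈ 1.4444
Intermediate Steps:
x(d, g) = 9/13 (x(d, g) = 45*(1/65) = 9/13)
1/x(-94, -15) = 1/(9/13) = 13/9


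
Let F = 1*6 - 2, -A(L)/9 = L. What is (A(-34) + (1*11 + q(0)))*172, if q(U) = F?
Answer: 55212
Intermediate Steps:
A(L) = -9*L
F = 4 (F = 6 - 2 = 4)
q(U) = 4
(A(-34) + (1*11 + q(0)))*172 = (-9*(-34) + (1*11 + 4))*172 = (306 + (11 + 4))*172 = (306 + 15)*172 = 321*172 = 55212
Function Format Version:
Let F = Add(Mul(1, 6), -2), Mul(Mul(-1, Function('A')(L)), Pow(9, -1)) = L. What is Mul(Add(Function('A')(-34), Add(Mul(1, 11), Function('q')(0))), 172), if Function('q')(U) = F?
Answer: 55212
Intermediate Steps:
Function('A')(L) = Mul(-9, L)
F = 4 (F = Add(6, -2) = 4)
Function('q')(U) = 4
Mul(Add(Function('A')(-34), Add(Mul(1, 11), Function('q')(0))), 172) = Mul(Add(Mul(-9, -34), Add(Mul(1, 11), 4)), 172) = Mul(Add(306, Add(11, 4)), 172) = Mul(Add(306, 15), 172) = Mul(321, 172) = 55212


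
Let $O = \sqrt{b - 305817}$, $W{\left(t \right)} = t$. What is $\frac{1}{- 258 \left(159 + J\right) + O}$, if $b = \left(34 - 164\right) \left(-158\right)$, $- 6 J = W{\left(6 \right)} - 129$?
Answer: $- \frac{46311}{2144993998} - \frac{i \sqrt{285277}}{2144993998} \approx -2.159 \cdot 10^{-5} - 2.49 \cdot 10^{-7} i$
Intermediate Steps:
$J = \frac{41}{2}$ ($J = - \frac{6 - 129}{6} = \left(- \frac{1}{6}\right) \left(-123\right) = \frac{41}{2} \approx 20.5$)
$b = 20540$ ($b = \left(-130\right) \left(-158\right) = 20540$)
$O = i \sqrt{285277}$ ($O = \sqrt{20540 - 305817} = \sqrt{-285277} = i \sqrt{285277} \approx 534.11 i$)
$\frac{1}{- 258 \left(159 + J\right) + O} = \frac{1}{- 258 \left(159 + \frac{41}{2}\right) + i \sqrt{285277}} = \frac{1}{\left(-258\right) \frac{359}{2} + i \sqrt{285277}} = \frac{1}{-46311 + i \sqrt{285277}}$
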